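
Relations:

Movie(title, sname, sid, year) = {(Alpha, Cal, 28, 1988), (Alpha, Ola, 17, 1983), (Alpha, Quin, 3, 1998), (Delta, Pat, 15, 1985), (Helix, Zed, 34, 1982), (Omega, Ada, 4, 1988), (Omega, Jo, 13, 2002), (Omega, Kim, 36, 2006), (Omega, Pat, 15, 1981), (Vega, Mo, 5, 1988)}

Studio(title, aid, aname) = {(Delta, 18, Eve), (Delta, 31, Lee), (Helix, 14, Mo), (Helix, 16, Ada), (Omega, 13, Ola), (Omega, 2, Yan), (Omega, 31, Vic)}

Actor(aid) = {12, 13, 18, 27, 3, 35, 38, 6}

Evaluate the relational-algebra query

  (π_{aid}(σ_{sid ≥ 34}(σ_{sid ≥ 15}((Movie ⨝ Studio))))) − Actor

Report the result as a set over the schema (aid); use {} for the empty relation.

Natural join on title: {(Delta, Pat, 15, 1985, 18, Eve), (Delta, Pat, 15, 1985, 31, Lee), (Helix, Zed, 34, 1982, 14, Mo), (Helix, Zed, 34, 1982, 16, Ada), (Omega, Ada, 4, 1988, 13, Ola), (Omega, Ada, 4, 1988, 2, Yan), (Omega, Ada, 4, 1988, 31, Vic), (Omega, Jo, 13, 2002, 13, Ola), (Omega, Jo, 13, 2002, 2, Yan), (Omega, Jo, 13, 2002, 31, Vic), (Omega, Kim, 36, 2006, 13, Ola), (Omega, Kim, 36, 2006, 2, Yan), (Omega, Kim, 36, 2006, 31, Vic), (Omega, Pat, 15, 1981, 13, Ola), (Omega, Pat, 15, 1981, 2, Yan), (Omega, Pat, 15, 1981, 31, Vic)}
Selection sid ≥ 15: {(Delta, Pat, 15, 1985, 18, Eve), (Delta, Pat, 15, 1985, 31, Lee), (Helix, Zed, 34, 1982, 14, Mo), (Helix, Zed, 34, 1982, 16, Ada), (Omega, Kim, 36, 2006, 13, Ola), (Omega, Kim, 36, 2006, 2, Yan), (Omega, Kim, 36, 2006, 31, Vic), (Omega, Pat, 15, 1981, 13, Ola), (Omega, Pat, 15, 1981, 2, Yan), (Omega, Pat, 15, 1981, 31, Vic)}
Selection sid ≥ 34: {(Helix, Zed, 34, 1982, 14, Mo), (Helix, Zed, 34, 1982, 16, Ada), (Omega, Kim, 36, 2006, 13, Ola), (Omega, Kim, 36, 2006, 2, Yan), (Omega, Kim, 36, 2006, 31, Vic)}
Keep only column(s) aid: {13, 14, 16, 2, 31}
Taking the difference: {14, 16, 2, 31}

{14, 16, 2, 31}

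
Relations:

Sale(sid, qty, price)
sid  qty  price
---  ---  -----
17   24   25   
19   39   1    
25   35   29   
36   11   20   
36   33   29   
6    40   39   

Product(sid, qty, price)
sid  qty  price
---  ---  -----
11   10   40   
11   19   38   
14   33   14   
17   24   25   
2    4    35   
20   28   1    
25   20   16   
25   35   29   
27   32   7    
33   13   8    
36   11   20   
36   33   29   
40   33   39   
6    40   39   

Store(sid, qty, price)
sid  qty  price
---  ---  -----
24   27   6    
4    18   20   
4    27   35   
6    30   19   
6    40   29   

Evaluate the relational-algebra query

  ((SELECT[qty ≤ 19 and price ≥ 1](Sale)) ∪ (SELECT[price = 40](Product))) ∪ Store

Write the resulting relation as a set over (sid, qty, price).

{(11, 10, 40), (24, 27, 6), (36, 11, 20), (4, 18, 20), (4, 27, 35), (6, 30, 19), (6, 40, 29)}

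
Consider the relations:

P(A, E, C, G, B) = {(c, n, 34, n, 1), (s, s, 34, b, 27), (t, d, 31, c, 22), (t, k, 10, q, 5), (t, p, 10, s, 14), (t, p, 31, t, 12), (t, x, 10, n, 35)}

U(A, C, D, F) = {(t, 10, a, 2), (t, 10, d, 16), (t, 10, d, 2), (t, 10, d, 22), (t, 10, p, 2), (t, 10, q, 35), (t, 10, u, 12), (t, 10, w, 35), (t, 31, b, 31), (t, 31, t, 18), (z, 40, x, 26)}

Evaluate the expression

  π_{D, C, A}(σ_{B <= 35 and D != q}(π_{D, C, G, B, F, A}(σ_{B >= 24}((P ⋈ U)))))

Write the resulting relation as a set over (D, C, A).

{(a, 10, t), (d, 10, t), (p, 10, t), (u, 10, t), (w, 10, t)}

P ⋈ U (natural join on A, C): {(t, d, 31, c, 22, b, 31), (t, d, 31, c, 22, t, 18), (t, k, 10, q, 5, a, 2), (t, k, 10, q, 5, d, 16), (t, k, 10, q, 5, d, 2), (t, k, 10, q, 5, d, 22), (t, k, 10, q, 5, p, 2), (t, k, 10, q, 5, q, 35), (t, k, 10, q, 5, u, 12), (t, k, 10, q, 5, w, 35), (t, p, 10, s, 14, a, 2), (t, p, 10, s, 14, d, 16), (t, p, 10, s, 14, d, 2), (t, p, 10, s, 14, d, 22), (t, p, 10, s, 14, p, 2), (t, p, 10, s, 14, q, 35), (t, p, 10, s, 14, u, 12), (t, p, 10, s, 14, w, 35), (t, p, 31, t, 12, b, 31), (t, p, 31, t, 12, t, 18), (t, x, 10, n, 35, a, 2), (t, x, 10, n, 35, d, 16), (t, x, 10, n, 35, d, 2), (t, x, 10, n, 35, d, 22), (t, x, 10, n, 35, p, 2), (t, x, 10, n, 35, q, 35), (t, x, 10, n, 35, u, 12), (t, x, 10, n, 35, w, 35)}
Filtering on B >= 24 leaves {(t, x, 10, n, 35, a, 2), (t, x, 10, n, 35, d, 16), (t, x, 10, n, 35, d, 2), (t, x, 10, n, 35, d, 22), (t, x, 10, n, 35, p, 2), (t, x, 10, n, 35, q, 35), (t, x, 10, n, 35, u, 12), (t, x, 10, n, 35, w, 35)}.
π[D, C, G, B, F, A]: project onto (D, C, G, B, F, A) → {(a, 10, n, 35, 2, t), (d, 10, n, 35, 16, t), (d, 10, n, 35, 2, t), (d, 10, n, 35, 22, t), (p, 10, n, 35, 2, t), (q, 10, n, 35, 35, t), (u, 10, n, 35, 12, t), (w, 10, n, 35, 35, t)}
Filtering on B <= 35 and D != q leaves {(a, 10, n, 35, 2, t), (d, 10, n, 35, 16, t), (d, 10, n, 35, 2, t), (d, 10, n, 35, 22, t), (p, 10, n, 35, 2, t), (u, 10, n, 35, 12, t), (w, 10, n, 35, 35, t)}.
π[D, C, A]: project onto (D, C, A) (2 duplicate(s) eliminated) → {(a, 10, t), (d, 10, t), (p, 10, t), (u, 10, t), (w, 10, t)}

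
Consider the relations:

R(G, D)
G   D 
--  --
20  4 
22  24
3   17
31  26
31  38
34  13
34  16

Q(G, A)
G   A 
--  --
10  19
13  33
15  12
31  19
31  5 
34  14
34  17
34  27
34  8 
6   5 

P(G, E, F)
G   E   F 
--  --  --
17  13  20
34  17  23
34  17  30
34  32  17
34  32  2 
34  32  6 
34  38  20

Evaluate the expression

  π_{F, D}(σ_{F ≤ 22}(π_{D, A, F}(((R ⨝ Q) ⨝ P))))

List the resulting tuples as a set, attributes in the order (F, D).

{(17, 13), (17, 16), (2, 13), (2, 16), (20, 13), (20, 16), (6, 13), (6, 16)}

Natural join on G: {(31, 26, 19), (31, 26, 5), (31, 38, 19), (31, 38, 5), (34, 13, 14), (34, 13, 17), (34, 13, 27), (34, 13, 8), (34, 16, 14), (34, 16, 17), (34, 16, 27), (34, 16, 8)}
Natural join on G: {(34, 13, 14, 17, 23), (34, 13, 14, 17, 30), (34, 13, 14, 32, 17), (34, 13, 14, 32, 2), (34, 13, 14, 32, 6), (34, 13, 14, 38, 20), (34, 13, 17, 17, 23), (34, 13, 17, 17, 30), (34, 13, 17, 32, 17), (34, 13, 17, 32, 2), (34, 13, 17, 32, 6), (34, 13, 17, 38, 20), (34, 13, 27, 17, 23), (34, 13, 27, 17, 30), (34, 13, 27, 32, 17), (34, 13, 27, 32, 2), (34, 13, 27, 32, 6), (34, 13, 27, 38, 20), (34, 13, 8, 17, 23), (34, 13, 8, 17, 30), (34, 13, 8, 32, 17), (34, 13, 8, 32, 2), (34, 13, 8, 32, 6), (34, 13, 8, 38, 20), (34, 16, 14, 17, 23), (34, 16, 14, 17, 30), (34, 16, 14, 32, 17), (34, 16, 14, 32, 2), (34, 16, 14, 32, 6), (34, 16, 14, 38, 20), (34, 16, 17, 17, 23), (34, 16, 17, 17, 30), (34, 16, 17, 32, 17), (34, 16, 17, 32, 2), (34, 16, 17, 32, 6), (34, 16, 17, 38, 20), (34, 16, 27, 17, 23), (34, 16, 27, 17, 30), (34, 16, 27, 32, 17), (34, 16, 27, 32, 2), (34, 16, 27, 32, 6), (34, 16, 27, 38, 20), (34, 16, 8, 17, 23), (34, 16, 8, 17, 30), (34, 16, 8, 32, 17), (34, 16, 8, 32, 2), (34, 16, 8, 32, 6), (34, 16, 8, 38, 20)}
π_{D, A, F} gives {(13, 14, 17), (13, 14, 2), (13, 14, 20), (13, 14, 23), (13, 14, 30), (13, 14, 6), (13, 17, 17), (13, 17, 2), (13, 17, 20), (13, 17, 23), (13, 17, 30), (13, 17, 6), (13, 27, 17), (13, 27, 2), (13, 27, 20), (13, 27, 23), (13, 27, 30), (13, 27, 6), (13, 8, 17), (13, 8, 2), (13, 8, 20), (13, 8, 23), (13, 8, 30), (13, 8, 6), (16, 14, 17), (16, 14, 2), (16, 14, 20), (16, 14, 23), (16, 14, 30), (16, 14, 6), (16, 17, 17), (16, 17, 2), (16, 17, 20), (16, 17, 23), (16, 17, 30), (16, 17, 6), (16, 27, 17), (16, 27, 2), (16, 27, 20), (16, 27, 23), (16, 27, 30), (16, 27, 6), (16, 8, 17), (16, 8, 2), (16, 8, 20), (16, 8, 23), (16, 8, 30), (16, 8, 6)}.
Filtering on F ≤ 22 leaves {(13, 14, 17), (13, 14, 2), (13, 14, 20), (13, 14, 6), (13, 17, 17), (13, 17, 2), (13, 17, 20), (13, 17, 6), (13, 27, 17), (13, 27, 2), (13, 27, 20), (13, 27, 6), (13, 8, 17), (13, 8, 2), (13, 8, 20), (13, 8, 6), (16, 14, 17), (16, 14, 2), (16, 14, 20), (16, 14, 6), (16, 17, 17), (16, 17, 2), (16, 17, 20), (16, 17, 6), (16, 27, 17), (16, 27, 2), (16, 27, 20), (16, 27, 6), (16, 8, 17), (16, 8, 2), (16, 8, 20), (16, 8, 6)}.
π_{F, D} gives {(17, 13), (17, 16), (2, 13), (2, 16), (20, 13), (20, 16), (6, 13), (6, 16)} (24 duplicate(s) eliminated).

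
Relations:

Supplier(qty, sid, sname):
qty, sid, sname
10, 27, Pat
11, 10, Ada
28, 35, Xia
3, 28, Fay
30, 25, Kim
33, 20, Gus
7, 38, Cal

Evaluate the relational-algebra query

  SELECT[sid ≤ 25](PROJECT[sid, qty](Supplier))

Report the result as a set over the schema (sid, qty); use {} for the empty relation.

{(10, 11), (20, 33), (25, 30)}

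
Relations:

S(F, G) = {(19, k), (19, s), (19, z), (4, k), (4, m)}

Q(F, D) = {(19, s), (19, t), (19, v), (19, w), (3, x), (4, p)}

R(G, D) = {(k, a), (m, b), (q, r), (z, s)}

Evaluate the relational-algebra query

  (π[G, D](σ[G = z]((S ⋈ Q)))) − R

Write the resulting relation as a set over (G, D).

S ⋈ Q (natural join on F): {(19, k, s), (19, k, t), (19, k, v), (19, k, w), (19, s, s), (19, s, t), (19, s, v), (19, s, w), (19, z, s), (19, z, t), (19, z, v), (19, z, w), (4, k, p), (4, m, p)}
σ[G = z]: keep tuples satisfying G = z → {(19, z, s), (19, z, t), (19, z, v), (19, z, w)}
Keep only column(s) G, D: {(z, s), (z, t), (z, v), (z, w)}
Taking the difference: {(z, t), (z, v), (z, w)}

{(z, t), (z, v), (z, w)}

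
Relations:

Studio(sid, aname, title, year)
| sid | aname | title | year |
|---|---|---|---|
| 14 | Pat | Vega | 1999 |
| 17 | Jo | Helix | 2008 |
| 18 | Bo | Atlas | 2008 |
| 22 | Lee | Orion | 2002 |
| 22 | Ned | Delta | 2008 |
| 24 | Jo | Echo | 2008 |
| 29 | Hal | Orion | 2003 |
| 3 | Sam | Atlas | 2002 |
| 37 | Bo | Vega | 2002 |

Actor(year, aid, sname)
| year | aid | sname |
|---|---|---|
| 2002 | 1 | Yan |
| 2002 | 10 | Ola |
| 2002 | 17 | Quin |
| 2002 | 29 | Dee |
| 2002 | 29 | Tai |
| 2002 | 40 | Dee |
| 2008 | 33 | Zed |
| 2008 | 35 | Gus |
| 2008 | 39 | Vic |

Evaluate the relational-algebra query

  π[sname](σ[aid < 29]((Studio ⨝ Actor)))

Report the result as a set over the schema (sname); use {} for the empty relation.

{Ola, Quin, Yan}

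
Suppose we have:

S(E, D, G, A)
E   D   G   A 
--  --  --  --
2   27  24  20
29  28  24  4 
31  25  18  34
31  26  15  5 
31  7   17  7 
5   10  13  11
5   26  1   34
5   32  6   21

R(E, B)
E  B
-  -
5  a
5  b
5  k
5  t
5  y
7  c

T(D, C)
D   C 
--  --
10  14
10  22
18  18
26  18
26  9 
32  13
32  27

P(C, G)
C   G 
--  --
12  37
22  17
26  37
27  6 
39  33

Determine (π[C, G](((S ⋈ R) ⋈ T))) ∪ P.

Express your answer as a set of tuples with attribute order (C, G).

S ⋈ R (natural join on E): {(5, 10, 13, 11, a), (5, 10, 13, 11, b), (5, 10, 13, 11, k), (5, 10, 13, 11, t), (5, 10, 13, 11, y), (5, 26, 1, 34, a), (5, 26, 1, 34, b), (5, 26, 1, 34, k), (5, 26, 1, 34, t), (5, 26, 1, 34, y), (5, 32, 6, 21, a), (5, 32, 6, 21, b), (5, 32, 6, 21, k), (5, 32, 6, 21, t), (5, 32, 6, 21, y)}
(S ⋈ R) ⋈ T (natural join on D): {(5, 10, 13, 11, a, 14), (5, 10, 13, 11, a, 22), (5, 10, 13, 11, b, 14), (5, 10, 13, 11, b, 22), (5, 10, 13, 11, k, 14), (5, 10, 13, 11, k, 22), (5, 10, 13, 11, t, 14), (5, 10, 13, 11, t, 22), (5, 10, 13, 11, y, 14), (5, 10, 13, 11, y, 22), (5, 26, 1, 34, a, 18), (5, 26, 1, 34, a, 9), (5, 26, 1, 34, b, 18), (5, 26, 1, 34, b, 9), (5, 26, 1, 34, k, 18), (5, 26, 1, 34, k, 9), (5, 26, 1, 34, t, 18), (5, 26, 1, 34, t, 9), (5, 26, 1, 34, y, 18), (5, 26, 1, 34, y, 9), (5, 32, 6, 21, a, 13), (5, 32, 6, 21, a, 27), (5, 32, 6, 21, b, 13), (5, 32, 6, 21, b, 27), (5, 32, 6, 21, k, 13), (5, 32, 6, 21, k, 27), (5, 32, 6, 21, t, 13), (5, 32, 6, 21, t, 27), (5, 32, 6, 21, y, 13), (5, 32, 6, 21, y, 27)}
Keep only column(s) C, G (24 duplicate(s) eliminated): {(13, 6), (14, 13), (18, 1), (22, 13), (27, 6), (9, 1)}
Union: {(13, 6), (14, 13), (18, 1), (22, 13), (27, 6), (9, 1)} with {(12, 37), (22, 17), (26, 37), (27, 6), (39, 33)} → {(12, 37), (13, 6), (14, 13), (18, 1), (22, 13), (22, 17), (26, 37), (27, 6), (39, 33), (9, 1)}

{(12, 37), (13, 6), (14, 13), (18, 1), (22, 13), (22, 17), (26, 37), (27, 6), (39, 33), (9, 1)}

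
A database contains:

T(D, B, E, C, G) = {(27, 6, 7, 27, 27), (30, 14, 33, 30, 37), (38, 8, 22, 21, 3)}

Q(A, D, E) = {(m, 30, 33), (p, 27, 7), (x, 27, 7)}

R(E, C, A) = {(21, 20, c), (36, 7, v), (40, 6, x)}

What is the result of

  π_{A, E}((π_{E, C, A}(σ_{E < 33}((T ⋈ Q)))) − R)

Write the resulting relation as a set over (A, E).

{(p, 7), (x, 7)}

Natural join on D, E: {(27, 6, 7, 27, 27, p), (27, 6, 7, 27, 27, x), (30, 14, 33, 30, 37, m)}
Selection E < 33: {(27, 6, 7, 27, 27, p), (27, 6, 7, 27, 27, x)}
π_{E, C, A} gives {(7, 27, p), (7, 27, x)}.
Set difference of the two operands is {(7, 27, p), (7, 27, x)}.
π_{A, E} gives {(p, 7), (x, 7)}.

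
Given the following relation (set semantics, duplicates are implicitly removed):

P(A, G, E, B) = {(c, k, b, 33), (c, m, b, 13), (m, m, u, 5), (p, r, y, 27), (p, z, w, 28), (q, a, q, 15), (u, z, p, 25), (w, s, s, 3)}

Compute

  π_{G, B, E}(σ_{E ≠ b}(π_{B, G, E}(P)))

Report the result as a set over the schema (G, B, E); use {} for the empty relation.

π[B, G, E]: project onto (B, G, E) → {(13, m, b), (15, a, q), (25, z, p), (27, r, y), (28, z, w), (3, s, s), (33, k, b), (5, m, u)}
Apply σ_{E ≠ b}; surviving tuples: {(15, a, q), (25, z, p), (27, r, y), (28, z, w), (3, s, s), (5, m, u)}
π[G, B, E]: project onto (G, B, E) → {(a, 15, q), (m, 5, u), (r, 27, y), (s, 3, s), (z, 25, p), (z, 28, w)}

{(a, 15, q), (m, 5, u), (r, 27, y), (s, 3, s), (z, 25, p), (z, 28, w)}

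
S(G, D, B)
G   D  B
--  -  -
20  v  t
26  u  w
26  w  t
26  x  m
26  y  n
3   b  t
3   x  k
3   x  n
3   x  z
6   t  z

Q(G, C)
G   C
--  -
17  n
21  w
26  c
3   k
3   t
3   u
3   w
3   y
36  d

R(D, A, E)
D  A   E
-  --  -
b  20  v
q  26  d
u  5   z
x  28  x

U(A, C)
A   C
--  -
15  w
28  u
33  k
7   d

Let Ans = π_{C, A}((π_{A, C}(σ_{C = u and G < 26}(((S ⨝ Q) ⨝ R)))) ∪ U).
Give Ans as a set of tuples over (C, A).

{(d, 7), (k, 33), (u, 20), (u, 28), (w, 15)}

Natural join on G: {(26, u, w, c), (26, w, t, c), (26, x, m, c), (26, y, n, c), (3, b, t, k), (3, b, t, t), (3, b, t, u), (3, b, t, w), (3, b, t, y), (3, x, k, k), (3, x, k, t), (3, x, k, u), (3, x, k, w), (3, x, k, y), (3, x, n, k), (3, x, n, t), (3, x, n, u), (3, x, n, w), (3, x, n, y), (3, x, z, k), (3, x, z, t), (3, x, z, u), (3, x, z, w), (3, x, z, y)}
Natural join on D: {(26, u, w, c, 5, z), (26, x, m, c, 28, x), (3, b, t, k, 20, v), (3, b, t, t, 20, v), (3, b, t, u, 20, v), (3, b, t, w, 20, v), (3, b, t, y, 20, v), (3, x, k, k, 28, x), (3, x, k, t, 28, x), (3, x, k, u, 28, x), (3, x, k, w, 28, x), (3, x, k, y, 28, x), (3, x, n, k, 28, x), (3, x, n, t, 28, x), (3, x, n, u, 28, x), (3, x, n, w, 28, x), (3, x, n, y, 28, x), (3, x, z, k, 28, x), (3, x, z, t, 28, x), (3, x, z, u, 28, x), (3, x, z, w, 28, x), (3, x, z, y, 28, x)}
Apply σ_{C = u and G < 26}; surviving tuples: {(3, b, t, u, 20, v), (3, x, k, u, 28, x), (3, x, n, u, 28, x), (3, x, z, u, 28, x)}
π_{A, C} gives {(20, u), (28, u)} (2 duplicate(s) eliminated).
Set union of the two operands is {(15, w), (20, u), (28, u), (33, k), (7, d)}.
π_{C, A} gives {(d, 7), (k, 33), (u, 20), (u, 28), (w, 15)}.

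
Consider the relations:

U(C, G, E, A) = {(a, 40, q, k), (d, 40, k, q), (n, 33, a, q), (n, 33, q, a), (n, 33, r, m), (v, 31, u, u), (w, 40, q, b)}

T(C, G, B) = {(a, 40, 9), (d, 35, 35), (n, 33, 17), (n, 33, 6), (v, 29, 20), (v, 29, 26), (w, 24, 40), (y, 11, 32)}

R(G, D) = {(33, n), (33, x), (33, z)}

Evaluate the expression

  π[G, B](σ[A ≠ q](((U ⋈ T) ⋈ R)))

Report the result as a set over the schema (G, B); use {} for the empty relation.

Natural join on C, G: {(a, 40, q, k, 9), (n, 33, a, q, 17), (n, 33, a, q, 6), (n, 33, q, a, 17), (n, 33, q, a, 6), (n, 33, r, m, 17), (n, 33, r, m, 6)}
Natural join on G: {(n, 33, a, q, 17, n), (n, 33, a, q, 17, x), (n, 33, a, q, 17, z), (n, 33, a, q, 6, n), (n, 33, a, q, 6, x), (n, 33, a, q, 6, z), (n, 33, q, a, 17, n), (n, 33, q, a, 17, x), (n, 33, q, a, 17, z), (n, 33, q, a, 6, n), (n, 33, q, a, 6, x), (n, 33, q, a, 6, z), (n, 33, r, m, 17, n), (n, 33, r, m, 17, x), (n, 33, r, m, 17, z), (n, 33, r, m, 6, n), (n, 33, r, m, 6, x), (n, 33, r, m, 6, z)}
σ[A ≠ q]: keep tuples satisfying A ≠ q → {(n, 33, q, a, 17, n), (n, 33, q, a, 17, x), (n, 33, q, a, 17, z), (n, 33, q, a, 6, n), (n, 33, q, a, 6, x), (n, 33, q, a, 6, z), (n, 33, r, m, 17, n), (n, 33, r, m, 17, x), (n, 33, r, m, 17, z), (n, 33, r, m, 6, n), (n, 33, r, m, 6, x), (n, 33, r, m, 6, z)}
π[G, B]: project onto (G, B) (10 duplicate(s) eliminated) → {(33, 17), (33, 6)}

{(33, 17), (33, 6)}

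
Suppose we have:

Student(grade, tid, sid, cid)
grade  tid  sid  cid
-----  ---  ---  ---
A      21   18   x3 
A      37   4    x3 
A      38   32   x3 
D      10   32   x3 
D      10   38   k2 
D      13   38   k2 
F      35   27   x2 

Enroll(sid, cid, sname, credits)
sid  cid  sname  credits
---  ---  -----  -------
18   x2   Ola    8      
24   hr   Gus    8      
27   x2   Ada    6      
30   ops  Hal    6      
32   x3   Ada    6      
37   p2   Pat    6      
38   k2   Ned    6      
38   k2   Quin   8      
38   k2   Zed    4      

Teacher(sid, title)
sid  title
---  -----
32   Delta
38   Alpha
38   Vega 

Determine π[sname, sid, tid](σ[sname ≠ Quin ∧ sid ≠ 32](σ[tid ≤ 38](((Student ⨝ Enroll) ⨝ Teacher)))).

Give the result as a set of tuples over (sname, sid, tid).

Natural join on sid, cid: {(A, 38, 32, x3, Ada, 6), (D, 10, 32, x3, Ada, 6), (D, 10, 38, k2, Ned, 6), (D, 10, 38, k2, Quin, 8), (D, 10, 38, k2, Zed, 4), (D, 13, 38, k2, Ned, 6), (D, 13, 38, k2, Quin, 8), (D, 13, 38, k2, Zed, 4), (F, 35, 27, x2, Ada, 6)}
Natural join on sid: {(A, 38, 32, x3, Ada, 6, Delta), (D, 10, 32, x3, Ada, 6, Delta), (D, 10, 38, k2, Ned, 6, Alpha), (D, 10, 38, k2, Ned, 6, Vega), (D, 10, 38, k2, Quin, 8, Alpha), (D, 10, 38, k2, Quin, 8, Vega), (D, 10, 38, k2, Zed, 4, Alpha), (D, 10, 38, k2, Zed, 4, Vega), (D, 13, 38, k2, Ned, 6, Alpha), (D, 13, 38, k2, Ned, 6, Vega), (D, 13, 38, k2, Quin, 8, Alpha), (D, 13, 38, k2, Quin, 8, Vega), (D, 13, 38, k2, Zed, 4, Alpha), (D, 13, 38, k2, Zed, 4, Vega)}
σ[tid ≤ 38]: keep tuples satisfying tid ≤ 38 → {(A, 38, 32, x3, Ada, 6, Delta), (D, 10, 32, x3, Ada, 6, Delta), (D, 10, 38, k2, Ned, 6, Alpha), (D, 10, 38, k2, Ned, 6, Vega), (D, 10, 38, k2, Quin, 8, Alpha), (D, 10, 38, k2, Quin, 8, Vega), (D, 10, 38, k2, Zed, 4, Alpha), (D, 10, 38, k2, Zed, 4, Vega), (D, 13, 38, k2, Ned, 6, Alpha), (D, 13, 38, k2, Ned, 6, Vega), (D, 13, 38, k2, Quin, 8, Alpha), (D, 13, 38, k2, Quin, 8, Vega), (D, 13, 38, k2, Zed, 4, Alpha), (D, 13, 38, k2, Zed, 4, Vega)}
σ[sname ≠ Quin ∧ sid ≠ 32]: keep tuples satisfying sname ≠ Quin ∧ sid ≠ 32 → {(D, 10, 38, k2, Ned, 6, Alpha), (D, 10, 38, k2, Ned, 6, Vega), (D, 10, 38, k2, Zed, 4, Alpha), (D, 10, 38, k2, Zed, 4, Vega), (D, 13, 38, k2, Ned, 6, Alpha), (D, 13, 38, k2, Ned, 6, Vega), (D, 13, 38, k2, Zed, 4, Alpha), (D, 13, 38, k2, Zed, 4, Vega)}
π[sname, sid, tid]: project onto (sname, sid, tid) (4 duplicate(s) eliminated) → {(Ned, 38, 10), (Ned, 38, 13), (Zed, 38, 10), (Zed, 38, 13)}

{(Ned, 38, 10), (Ned, 38, 13), (Zed, 38, 10), (Zed, 38, 13)}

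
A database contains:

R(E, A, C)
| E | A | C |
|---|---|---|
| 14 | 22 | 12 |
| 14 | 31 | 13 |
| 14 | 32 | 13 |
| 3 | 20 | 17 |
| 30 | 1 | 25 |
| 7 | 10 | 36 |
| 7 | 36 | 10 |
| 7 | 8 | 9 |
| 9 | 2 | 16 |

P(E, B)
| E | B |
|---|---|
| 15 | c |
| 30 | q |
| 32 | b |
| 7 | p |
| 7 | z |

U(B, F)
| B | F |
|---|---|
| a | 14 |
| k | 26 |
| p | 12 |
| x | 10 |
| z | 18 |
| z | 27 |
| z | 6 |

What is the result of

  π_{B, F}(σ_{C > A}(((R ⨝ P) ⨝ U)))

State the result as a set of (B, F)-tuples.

{(p, 12), (z, 18), (z, 27), (z, 6)}

R ⋈ P (natural join on E): {(30, 1, 25, q), (7, 10, 36, p), (7, 10, 36, z), (7, 36, 10, p), (7, 36, 10, z), (7, 8, 9, p), (7, 8, 9, z)}
(R ⨝ P) ⋈ U (natural join on B): {(7, 10, 36, p, 12), (7, 10, 36, z, 18), (7, 10, 36, z, 27), (7, 10, 36, z, 6), (7, 36, 10, p, 12), (7, 36, 10, z, 18), (7, 36, 10, z, 27), (7, 36, 10, z, 6), (7, 8, 9, p, 12), (7, 8, 9, z, 18), (7, 8, 9, z, 27), (7, 8, 9, z, 6)}
Selection C > A: {(7, 10, 36, p, 12), (7, 10, 36, z, 18), (7, 10, 36, z, 27), (7, 10, 36, z, 6), (7, 8, 9, p, 12), (7, 8, 9, z, 18), (7, 8, 9, z, 27), (7, 8, 9, z, 6)}
Keep only column(s) B, F (4 duplicate(s) eliminated): {(p, 12), (z, 18), (z, 27), (z, 6)}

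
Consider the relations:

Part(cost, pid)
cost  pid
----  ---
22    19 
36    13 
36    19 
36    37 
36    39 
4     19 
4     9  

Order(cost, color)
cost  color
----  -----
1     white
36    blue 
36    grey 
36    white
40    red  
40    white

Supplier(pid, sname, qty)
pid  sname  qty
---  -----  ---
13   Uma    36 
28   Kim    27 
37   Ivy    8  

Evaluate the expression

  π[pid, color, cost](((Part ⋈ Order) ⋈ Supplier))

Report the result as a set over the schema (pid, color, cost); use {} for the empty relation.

Part ⋈ Order (natural join on cost): {(36, 13, blue), (36, 13, grey), (36, 13, white), (36, 19, blue), (36, 19, grey), (36, 19, white), (36, 37, blue), (36, 37, grey), (36, 37, white), (36, 39, blue), (36, 39, grey), (36, 39, white)}
(Part ⋈ Order) ⋈ Supplier (natural join on pid): {(36, 13, blue, Uma, 36), (36, 13, grey, Uma, 36), (36, 13, white, Uma, 36), (36, 37, blue, Ivy, 8), (36, 37, grey, Ivy, 8), (36, 37, white, Ivy, 8)}
π_{pid, color, cost} gives {(13, blue, 36), (13, grey, 36), (13, white, 36), (37, blue, 36), (37, grey, 36), (37, white, 36)}.

{(13, blue, 36), (13, grey, 36), (13, white, 36), (37, blue, 36), (37, grey, 36), (37, white, 36)}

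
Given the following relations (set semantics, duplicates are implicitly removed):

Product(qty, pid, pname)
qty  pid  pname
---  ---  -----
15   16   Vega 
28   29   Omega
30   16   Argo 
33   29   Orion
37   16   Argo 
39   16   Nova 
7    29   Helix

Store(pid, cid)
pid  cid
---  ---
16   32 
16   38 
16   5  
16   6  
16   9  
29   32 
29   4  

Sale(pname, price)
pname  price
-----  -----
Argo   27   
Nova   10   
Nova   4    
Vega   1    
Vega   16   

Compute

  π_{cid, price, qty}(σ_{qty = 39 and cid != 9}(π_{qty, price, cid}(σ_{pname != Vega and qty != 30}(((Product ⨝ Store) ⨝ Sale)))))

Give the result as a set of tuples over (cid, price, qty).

{(32, 10, 39), (32, 4, 39), (38, 10, 39), (38, 4, 39), (5, 10, 39), (5, 4, 39), (6, 10, 39), (6, 4, 39)}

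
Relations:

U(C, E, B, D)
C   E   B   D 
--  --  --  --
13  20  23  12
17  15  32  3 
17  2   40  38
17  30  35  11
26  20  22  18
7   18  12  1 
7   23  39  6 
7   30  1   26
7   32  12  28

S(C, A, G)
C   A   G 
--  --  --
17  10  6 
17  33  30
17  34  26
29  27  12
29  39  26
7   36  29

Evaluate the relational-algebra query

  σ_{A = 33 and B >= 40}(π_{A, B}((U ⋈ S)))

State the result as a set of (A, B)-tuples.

{(33, 40)}

Joining U and S on C yields {(17, 15, 32, 3, 10, 6), (17, 15, 32, 3, 33, 30), (17, 15, 32, 3, 34, 26), (17, 2, 40, 38, 10, 6), (17, 2, 40, 38, 33, 30), (17, 2, 40, 38, 34, 26), (17, 30, 35, 11, 10, 6), (17, 30, 35, 11, 33, 30), (17, 30, 35, 11, 34, 26), (7, 18, 12, 1, 36, 29), (7, 23, 39, 6, 36, 29), (7, 30, 1, 26, 36, 29), (7, 32, 12, 28, 36, 29)}.
Projecting to A, B (1 duplicate(s) eliminated): {(10, 32), (10, 35), (10, 40), (33, 32), (33, 35), (33, 40), (34, 32), (34, 35), (34, 40), (36, 1), (36, 12), (36, 39)}
σ[A = 33 and B >= 40]: keep tuples satisfying A = 33 and B >= 40 → {(33, 40)}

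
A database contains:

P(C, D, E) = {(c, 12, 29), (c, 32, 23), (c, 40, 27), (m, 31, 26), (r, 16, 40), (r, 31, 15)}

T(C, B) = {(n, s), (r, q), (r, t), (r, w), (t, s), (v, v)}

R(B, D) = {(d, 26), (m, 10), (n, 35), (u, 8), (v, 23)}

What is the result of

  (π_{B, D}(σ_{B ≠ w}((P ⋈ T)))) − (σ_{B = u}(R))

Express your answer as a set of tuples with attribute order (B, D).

{(q, 16), (q, 31), (t, 16), (t, 31)}

P ⋈ T (natural join on C): {(r, 16, 40, q), (r, 16, 40, t), (r, 16, 40, w), (r, 31, 15, q), (r, 31, 15, t), (r, 31, 15, w)}
Filtering on B ≠ w leaves {(r, 16, 40, q), (r, 16, 40, t), (r, 31, 15, q), (r, 31, 15, t)}.
Keep only column(s) B, D: {(q, 16), (q, 31), (t, 16), (t, 31)}
Filtering on B = u leaves {(u, 8)}.
Set difference of the two operands is {(q, 16), (q, 31), (t, 16), (t, 31)}.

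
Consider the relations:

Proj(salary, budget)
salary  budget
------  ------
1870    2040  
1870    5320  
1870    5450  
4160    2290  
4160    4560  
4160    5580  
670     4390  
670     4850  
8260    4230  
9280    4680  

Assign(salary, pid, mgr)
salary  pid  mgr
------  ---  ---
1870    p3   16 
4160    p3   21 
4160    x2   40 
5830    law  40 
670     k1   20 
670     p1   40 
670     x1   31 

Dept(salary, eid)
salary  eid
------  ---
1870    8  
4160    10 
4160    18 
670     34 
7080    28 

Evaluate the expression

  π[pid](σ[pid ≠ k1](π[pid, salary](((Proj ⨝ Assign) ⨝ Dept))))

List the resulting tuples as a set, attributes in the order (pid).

Natural join on salary: {(1870, 2040, p3, 16), (1870, 5320, p3, 16), (1870, 5450, p3, 16), (4160, 2290, p3, 21), (4160, 2290, x2, 40), (4160, 4560, p3, 21), (4160, 4560, x2, 40), (4160, 5580, p3, 21), (4160, 5580, x2, 40), (670, 4390, k1, 20), (670, 4390, p1, 40), (670, 4390, x1, 31), (670, 4850, k1, 20), (670, 4850, p1, 40), (670, 4850, x1, 31)}
Natural join on salary: {(1870, 2040, p3, 16, 8), (1870, 5320, p3, 16, 8), (1870, 5450, p3, 16, 8), (4160, 2290, p3, 21, 10), (4160, 2290, p3, 21, 18), (4160, 2290, x2, 40, 10), (4160, 2290, x2, 40, 18), (4160, 4560, p3, 21, 10), (4160, 4560, p3, 21, 18), (4160, 4560, x2, 40, 10), (4160, 4560, x2, 40, 18), (4160, 5580, p3, 21, 10), (4160, 5580, p3, 21, 18), (4160, 5580, x2, 40, 10), (4160, 5580, x2, 40, 18), (670, 4390, k1, 20, 34), (670, 4390, p1, 40, 34), (670, 4390, x1, 31, 34), (670, 4850, k1, 20, 34), (670, 4850, p1, 40, 34), (670, 4850, x1, 31, 34)}
Projecting to pid, salary (15 duplicate(s) eliminated): {(k1, 670), (p1, 670), (p3, 1870), (p3, 4160), (x1, 670), (x2, 4160)}
Apply σ_{pid ≠ k1}; surviving tuples: {(p1, 670), (p3, 1870), (p3, 4160), (x1, 670), (x2, 4160)}
Projecting to pid (1 duplicate(s) eliminated): {p1, p3, x1, x2}

{p1, p3, x1, x2}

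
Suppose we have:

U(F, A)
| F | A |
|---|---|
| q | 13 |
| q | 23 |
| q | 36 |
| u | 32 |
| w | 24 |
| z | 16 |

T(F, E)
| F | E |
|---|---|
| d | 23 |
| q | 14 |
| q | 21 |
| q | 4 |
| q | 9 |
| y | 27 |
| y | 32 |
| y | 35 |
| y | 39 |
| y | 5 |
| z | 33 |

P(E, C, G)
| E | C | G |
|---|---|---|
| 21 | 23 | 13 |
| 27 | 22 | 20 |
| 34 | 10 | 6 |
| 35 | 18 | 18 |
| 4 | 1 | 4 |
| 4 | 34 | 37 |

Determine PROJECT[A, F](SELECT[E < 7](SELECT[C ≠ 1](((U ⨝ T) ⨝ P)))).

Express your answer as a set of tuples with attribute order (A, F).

{(13, q), (23, q), (36, q)}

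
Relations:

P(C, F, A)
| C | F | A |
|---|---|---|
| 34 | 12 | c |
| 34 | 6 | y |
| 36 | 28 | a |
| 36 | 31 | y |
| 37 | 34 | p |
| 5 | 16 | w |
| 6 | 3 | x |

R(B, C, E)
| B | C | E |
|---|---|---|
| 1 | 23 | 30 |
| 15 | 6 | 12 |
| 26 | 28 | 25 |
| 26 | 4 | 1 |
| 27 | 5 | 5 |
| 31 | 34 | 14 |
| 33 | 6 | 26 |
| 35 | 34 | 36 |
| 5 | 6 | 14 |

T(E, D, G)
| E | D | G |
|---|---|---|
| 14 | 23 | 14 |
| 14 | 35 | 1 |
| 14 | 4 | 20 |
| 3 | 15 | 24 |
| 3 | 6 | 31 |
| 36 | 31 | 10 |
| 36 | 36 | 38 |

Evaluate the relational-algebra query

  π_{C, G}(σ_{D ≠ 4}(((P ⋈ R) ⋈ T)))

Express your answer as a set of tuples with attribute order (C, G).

{(34, 1), (34, 10), (34, 14), (34, 38), (6, 1), (6, 14)}

P ⋈ R (natural join on C): {(34, 12, c, 31, 14), (34, 12, c, 35, 36), (34, 6, y, 31, 14), (34, 6, y, 35, 36), (5, 16, w, 27, 5), (6, 3, x, 15, 12), (6, 3, x, 33, 26), (6, 3, x, 5, 14)}
(P ⋈ R) ⋈ T (natural join on E): {(34, 12, c, 31, 14, 23, 14), (34, 12, c, 31, 14, 35, 1), (34, 12, c, 31, 14, 4, 20), (34, 12, c, 35, 36, 31, 10), (34, 12, c, 35, 36, 36, 38), (34, 6, y, 31, 14, 23, 14), (34, 6, y, 31, 14, 35, 1), (34, 6, y, 31, 14, 4, 20), (34, 6, y, 35, 36, 31, 10), (34, 6, y, 35, 36, 36, 38), (6, 3, x, 5, 14, 23, 14), (6, 3, x, 5, 14, 35, 1), (6, 3, x, 5, 14, 4, 20)}
Selection D ≠ 4: {(34, 12, c, 31, 14, 23, 14), (34, 12, c, 31, 14, 35, 1), (34, 12, c, 35, 36, 31, 10), (34, 12, c, 35, 36, 36, 38), (34, 6, y, 31, 14, 23, 14), (34, 6, y, 31, 14, 35, 1), (34, 6, y, 35, 36, 31, 10), (34, 6, y, 35, 36, 36, 38), (6, 3, x, 5, 14, 23, 14), (6, 3, x, 5, 14, 35, 1)}
π_{C, G} gives {(34, 1), (34, 10), (34, 14), (34, 38), (6, 1), (6, 14)} (4 duplicate(s) eliminated).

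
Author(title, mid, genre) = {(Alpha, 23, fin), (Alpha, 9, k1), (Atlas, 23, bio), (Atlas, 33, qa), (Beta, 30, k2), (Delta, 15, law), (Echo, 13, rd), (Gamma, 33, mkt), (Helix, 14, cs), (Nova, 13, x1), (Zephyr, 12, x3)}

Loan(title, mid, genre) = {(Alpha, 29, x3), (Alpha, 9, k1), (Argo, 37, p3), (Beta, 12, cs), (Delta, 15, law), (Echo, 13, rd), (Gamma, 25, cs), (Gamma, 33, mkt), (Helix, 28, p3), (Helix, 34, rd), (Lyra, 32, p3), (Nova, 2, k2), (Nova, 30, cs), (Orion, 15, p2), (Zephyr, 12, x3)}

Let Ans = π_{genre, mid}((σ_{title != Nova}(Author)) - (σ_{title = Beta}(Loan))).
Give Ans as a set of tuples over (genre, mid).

{(bio, 23), (cs, 14), (fin, 23), (k1, 9), (k2, 30), (law, 15), (mkt, 33), (qa, 33), (rd, 13), (x3, 12)}

σ[title != Nova]: keep tuples satisfying title != Nova → {(Alpha, 23, fin), (Alpha, 9, k1), (Atlas, 23, bio), (Atlas, 33, qa), (Beta, 30, k2), (Delta, 15, law), (Echo, 13, rd), (Gamma, 33, mkt), (Helix, 14, cs), (Zephyr, 12, x3)}
σ[title = Beta]: keep tuples satisfying title = Beta → {(Beta, 12, cs)}
Difference: {(Alpha, 23, fin), (Alpha, 9, k1), (Atlas, 23, bio), (Atlas, 33, qa), (Beta, 30, k2), (Delta, 15, law), (Echo, 13, rd), (Gamma, 33, mkt), (Helix, 14, cs), (Zephyr, 12, x3)} with {(Beta, 12, cs)} → {(Alpha, 23, fin), (Alpha, 9, k1), (Atlas, 23, bio), (Atlas, 33, qa), (Beta, 30, k2), (Delta, 15, law), (Echo, 13, rd), (Gamma, 33, mkt), (Helix, 14, cs), (Zephyr, 12, x3)}
π_{genre, mid} gives {(bio, 23), (cs, 14), (fin, 23), (k1, 9), (k2, 30), (law, 15), (mkt, 33), (qa, 33), (rd, 13), (x3, 12)}.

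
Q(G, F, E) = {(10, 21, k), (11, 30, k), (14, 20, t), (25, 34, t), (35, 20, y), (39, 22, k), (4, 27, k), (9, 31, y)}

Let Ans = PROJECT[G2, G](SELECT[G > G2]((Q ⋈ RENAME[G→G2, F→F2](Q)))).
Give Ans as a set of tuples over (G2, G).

{(10, 11), (10, 39), (11, 39), (14, 25), (4, 10), (4, 11), (4, 39), (9, 35)}

ρ[G→G2, F→F2]: schema becomes (G2, F2, E); tuples unchanged.
Q ⋈ RENAME[G→G2, F→F2](Q) (natural join on E): {(10, 21, k, 10, 21), (10, 21, k, 11, 30), (10, 21, k, 39, 22), (10, 21, k, 4, 27), (11, 30, k, 10, 21), (11, 30, k, 11, 30), (11, 30, k, 39, 22), (11, 30, k, 4, 27), (14, 20, t, 14, 20), (14, 20, t, 25, 34), (25, 34, t, 14, 20), (25, 34, t, 25, 34), (35, 20, y, 35, 20), (35, 20, y, 9, 31), (39, 22, k, 10, 21), (39, 22, k, 11, 30), (39, 22, k, 39, 22), (39, 22, k, 4, 27), (4, 27, k, 10, 21), (4, 27, k, 11, 30), (4, 27, k, 39, 22), (4, 27, k, 4, 27), (9, 31, y, 35, 20), (9, 31, y, 9, 31)}
σ[G > G2]: keep tuples satisfying G > G2 → {(10, 21, k, 4, 27), (11, 30, k, 10, 21), (11, 30, k, 4, 27), (25, 34, t, 14, 20), (35, 20, y, 9, 31), (39, 22, k, 10, 21), (39, 22, k, 11, 30), (39, 22, k, 4, 27)}
π_{G2, G} gives {(10, 11), (10, 39), (11, 39), (14, 25), (4, 10), (4, 11), (4, 39), (9, 35)}.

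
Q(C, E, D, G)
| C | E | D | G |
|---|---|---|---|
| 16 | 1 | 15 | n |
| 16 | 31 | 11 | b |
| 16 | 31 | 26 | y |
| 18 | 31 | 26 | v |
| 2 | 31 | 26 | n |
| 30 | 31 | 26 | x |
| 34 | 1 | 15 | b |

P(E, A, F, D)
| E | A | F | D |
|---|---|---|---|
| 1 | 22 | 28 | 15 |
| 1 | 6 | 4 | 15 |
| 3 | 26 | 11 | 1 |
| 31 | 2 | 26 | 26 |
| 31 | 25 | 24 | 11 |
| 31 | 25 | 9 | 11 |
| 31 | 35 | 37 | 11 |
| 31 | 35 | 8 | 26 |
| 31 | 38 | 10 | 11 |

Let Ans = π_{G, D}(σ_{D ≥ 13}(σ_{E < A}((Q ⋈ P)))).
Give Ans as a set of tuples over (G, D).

Q ⋈ P (natural join on E, D): {(16, 1, 15, n, 22, 28), (16, 1, 15, n, 6, 4), (16, 31, 11, b, 25, 24), (16, 31, 11, b, 25, 9), (16, 31, 11, b, 35, 37), (16, 31, 11, b, 38, 10), (16, 31, 26, y, 2, 26), (16, 31, 26, y, 35, 8), (18, 31, 26, v, 2, 26), (18, 31, 26, v, 35, 8), (2, 31, 26, n, 2, 26), (2, 31, 26, n, 35, 8), (30, 31, 26, x, 2, 26), (30, 31, 26, x, 35, 8), (34, 1, 15, b, 22, 28), (34, 1, 15, b, 6, 4)}
Filtering on E < A leaves {(16, 1, 15, n, 22, 28), (16, 1, 15, n, 6, 4), (16, 31, 11, b, 35, 37), (16, 31, 11, b, 38, 10), (16, 31, 26, y, 35, 8), (18, 31, 26, v, 35, 8), (2, 31, 26, n, 35, 8), (30, 31, 26, x, 35, 8), (34, 1, 15, b, 22, 28), (34, 1, 15, b, 6, 4)}.
Filtering on D ≥ 13 leaves {(16, 1, 15, n, 22, 28), (16, 1, 15, n, 6, 4), (16, 31, 26, y, 35, 8), (18, 31, 26, v, 35, 8), (2, 31, 26, n, 35, 8), (30, 31, 26, x, 35, 8), (34, 1, 15, b, 22, 28), (34, 1, 15, b, 6, 4)}.
Projecting to G, D (2 duplicate(s) eliminated): {(b, 15), (n, 15), (n, 26), (v, 26), (x, 26), (y, 26)}

{(b, 15), (n, 15), (n, 26), (v, 26), (x, 26), (y, 26)}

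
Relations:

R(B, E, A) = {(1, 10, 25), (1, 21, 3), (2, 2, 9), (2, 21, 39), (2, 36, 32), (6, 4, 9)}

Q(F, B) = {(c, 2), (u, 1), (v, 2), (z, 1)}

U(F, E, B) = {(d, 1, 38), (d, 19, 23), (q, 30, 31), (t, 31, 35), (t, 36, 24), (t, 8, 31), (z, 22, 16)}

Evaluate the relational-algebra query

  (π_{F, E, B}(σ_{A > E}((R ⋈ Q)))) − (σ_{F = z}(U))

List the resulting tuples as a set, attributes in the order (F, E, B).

{(c, 2, 2), (c, 21, 2), (u, 10, 1), (v, 2, 2), (v, 21, 2), (z, 10, 1)}

R ⋈ Q (natural join on B): {(1, 10, 25, u), (1, 10, 25, z), (1, 21, 3, u), (1, 21, 3, z), (2, 2, 9, c), (2, 2, 9, v), (2, 21, 39, c), (2, 21, 39, v), (2, 36, 32, c), (2, 36, 32, v)}
Filtering on A > E leaves {(1, 10, 25, u), (1, 10, 25, z), (2, 2, 9, c), (2, 2, 9, v), (2, 21, 39, c), (2, 21, 39, v)}.
π_{F, E, B} gives {(c, 2, 2), (c, 21, 2), (u, 10, 1), (v, 2, 2), (v, 21, 2), (z, 10, 1)}.
Filtering on F = z leaves {(z, 22, 16)}.
Taking the difference: {(c, 2, 2), (c, 21, 2), (u, 10, 1), (v, 2, 2), (v, 21, 2), (z, 10, 1)}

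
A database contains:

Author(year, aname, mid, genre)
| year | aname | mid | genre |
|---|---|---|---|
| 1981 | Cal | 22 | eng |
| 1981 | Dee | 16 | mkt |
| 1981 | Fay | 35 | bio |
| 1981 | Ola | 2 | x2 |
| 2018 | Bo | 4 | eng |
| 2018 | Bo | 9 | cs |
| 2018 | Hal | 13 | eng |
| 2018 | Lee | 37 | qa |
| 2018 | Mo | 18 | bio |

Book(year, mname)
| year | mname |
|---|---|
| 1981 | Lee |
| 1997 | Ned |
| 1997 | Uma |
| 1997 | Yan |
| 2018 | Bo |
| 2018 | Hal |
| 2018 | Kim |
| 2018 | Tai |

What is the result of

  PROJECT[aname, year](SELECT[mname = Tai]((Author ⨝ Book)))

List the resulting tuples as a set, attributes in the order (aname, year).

{(Bo, 2018), (Hal, 2018), (Lee, 2018), (Mo, 2018)}

Joining Author and Book on year yields {(1981, Cal, 22, eng, Lee), (1981, Dee, 16, mkt, Lee), (1981, Fay, 35, bio, Lee), (1981, Ola, 2, x2, Lee), (2018, Bo, 4, eng, Bo), (2018, Bo, 4, eng, Hal), (2018, Bo, 4, eng, Kim), (2018, Bo, 4, eng, Tai), (2018, Bo, 9, cs, Bo), (2018, Bo, 9, cs, Hal), (2018, Bo, 9, cs, Kim), (2018, Bo, 9, cs, Tai), (2018, Hal, 13, eng, Bo), (2018, Hal, 13, eng, Hal), (2018, Hal, 13, eng, Kim), (2018, Hal, 13, eng, Tai), (2018, Lee, 37, qa, Bo), (2018, Lee, 37, qa, Hal), (2018, Lee, 37, qa, Kim), (2018, Lee, 37, qa, Tai), (2018, Mo, 18, bio, Bo), (2018, Mo, 18, bio, Hal), (2018, Mo, 18, bio, Kim), (2018, Mo, 18, bio, Tai)}.
σ[mname = Tai]: keep tuples satisfying mname = Tai → {(2018, Bo, 4, eng, Tai), (2018, Bo, 9, cs, Tai), (2018, Hal, 13, eng, Tai), (2018, Lee, 37, qa, Tai), (2018, Mo, 18, bio, Tai)}
Projecting to aname, year (1 duplicate(s) eliminated): {(Bo, 2018), (Hal, 2018), (Lee, 2018), (Mo, 2018)}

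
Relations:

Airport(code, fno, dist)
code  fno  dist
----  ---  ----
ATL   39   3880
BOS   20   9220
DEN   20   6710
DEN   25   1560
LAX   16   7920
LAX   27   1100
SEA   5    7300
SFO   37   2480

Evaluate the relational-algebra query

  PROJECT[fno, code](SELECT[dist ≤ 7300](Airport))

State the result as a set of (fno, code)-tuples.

{(20, DEN), (25, DEN), (27, LAX), (37, SFO), (39, ATL), (5, SEA)}

Filtering on dist ≤ 7300 leaves {(ATL, 39, 3880), (DEN, 20, 6710), (DEN, 25, 1560), (LAX, 27, 1100), (SEA, 5, 7300), (SFO, 37, 2480)}.
Keep only column(s) fno, code: {(20, DEN), (25, DEN), (27, LAX), (37, SFO), (39, ATL), (5, SEA)}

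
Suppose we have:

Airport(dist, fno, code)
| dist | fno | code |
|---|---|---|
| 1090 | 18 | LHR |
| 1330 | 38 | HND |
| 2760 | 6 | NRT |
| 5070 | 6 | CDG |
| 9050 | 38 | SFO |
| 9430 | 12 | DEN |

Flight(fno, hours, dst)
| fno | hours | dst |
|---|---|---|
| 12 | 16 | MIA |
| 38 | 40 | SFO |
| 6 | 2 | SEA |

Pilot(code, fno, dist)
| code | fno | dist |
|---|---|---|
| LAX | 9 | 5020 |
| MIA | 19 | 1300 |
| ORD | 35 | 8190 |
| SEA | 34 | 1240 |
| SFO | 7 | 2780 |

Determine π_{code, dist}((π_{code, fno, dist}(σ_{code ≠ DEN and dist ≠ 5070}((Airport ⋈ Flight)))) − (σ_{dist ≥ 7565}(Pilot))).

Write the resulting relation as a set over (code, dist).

Airport ⋈ Flight (natural join on fno): {(1330, 38, HND, 40, SFO), (2760, 6, NRT, 2, SEA), (5070, 6, CDG, 2, SEA), (9050, 38, SFO, 40, SFO), (9430, 12, DEN, 16, MIA)}
Filtering on code ≠ DEN and dist ≠ 5070 leaves {(1330, 38, HND, 40, SFO), (2760, 6, NRT, 2, SEA), (9050, 38, SFO, 40, SFO)}.
π[code, fno, dist]: project onto (code, fno, dist) → {(HND, 38, 1330), (NRT, 6, 2760), (SFO, 38, 9050)}
Filtering on dist ≥ 7565 leaves {(ORD, 35, 8190)}.
Difference: {(HND, 38, 1330), (NRT, 6, 2760), (SFO, 38, 9050)} with {(ORD, 35, 8190)} → {(HND, 38, 1330), (NRT, 6, 2760), (SFO, 38, 9050)}
π[code, dist]: project onto (code, dist) → {(HND, 1330), (NRT, 2760), (SFO, 9050)}

{(HND, 1330), (NRT, 2760), (SFO, 9050)}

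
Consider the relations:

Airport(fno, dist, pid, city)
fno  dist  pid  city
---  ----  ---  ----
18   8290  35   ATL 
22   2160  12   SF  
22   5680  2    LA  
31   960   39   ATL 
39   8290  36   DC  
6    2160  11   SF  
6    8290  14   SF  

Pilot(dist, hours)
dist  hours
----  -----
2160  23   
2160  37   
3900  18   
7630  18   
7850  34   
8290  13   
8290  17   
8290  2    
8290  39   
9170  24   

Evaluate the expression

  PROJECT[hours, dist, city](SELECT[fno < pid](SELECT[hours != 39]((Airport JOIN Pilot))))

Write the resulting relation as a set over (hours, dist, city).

Natural join on dist: {(18, 8290, 35, ATL, 13), (18, 8290, 35, ATL, 17), (18, 8290, 35, ATL, 2), (18, 8290, 35, ATL, 39), (22, 2160, 12, SF, 23), (22, 2160, 12, SF, 37), (39, 8290, 36, DC, 13), (39, 8290, 36, DC, 17), (39, 8290, 36, DC, 2), (39, 8290, 36, DC, 39), (6, 2160, 11, SF, 23), (6, 2160, 11, SF, 37), (6, 8290, 14, SF, 13), (6, 8290, 14, SF, 17), (6, 8290, 14, SF, 2), (6, 8290, 14, SF, 39)}
Filtering on hours != 39 leaves {(18, 8290, 35, ATL, 13), (18, 8290, 35, ATL, 17), (18, 8290, 35, ATL, 2), (22, 2160, 12, SF, 23), (22, 2160, 12, SF, 37), (39, 8290, 36, DC, 13), (39, 8290, 36, DC, 17), (39, 8290, 36, DC, 2), (6, 2160, 11, SF, 23), (6, 2160, 11, SF, 37), (6, 8290, 14, SF, 13), (6, 8290, 14, SF, 17), (6, 8290, 14, SF, 2)}.
Filtering on fno < pid leaves {(18, 8290, 35, ATL, 13), (18, 8290, 35, ATL, 17), (18, 8290, 35, ATL, 2), (6, 2160, 11, SF, 23), (6, 2160, 11, SF, 37), (6, 8290, 14, SF, 13), (6, 8290, 14, SF, 17), (6, 8290, 14, SF, 2)}.
π[hours, dist, city]: project onto (hours, dist, city) → {(13, 8290, ATL), (13, 8290, SF), (17, 8290, ATL), (17, 8290, SF), (2, 8290, ATL), (2, 8290, SF), (23, 2160, SF), (37, 2160, SF)}

{(13, 8290, ATL), (13, 8290, SF), (17, 8290, ATL), (17, 8290, SF), (2, 8290, ATL), (2, 8290, SF), (23, 2160, SF), (37, 2160, SF)}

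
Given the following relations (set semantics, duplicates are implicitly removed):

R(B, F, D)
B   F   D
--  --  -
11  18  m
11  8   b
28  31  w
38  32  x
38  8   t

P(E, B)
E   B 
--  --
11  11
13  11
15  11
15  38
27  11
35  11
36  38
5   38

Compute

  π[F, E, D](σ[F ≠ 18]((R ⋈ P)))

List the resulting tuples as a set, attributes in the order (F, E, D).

{(32, 15, x), (32, 36, x), (32, 5, x), (8, 11, b), (8, 13, b), (8, 15, b), (8, 15, t), (8, 27, b), (8, 35, b), (8, 36, t), (8, 5, t)}

Joining R and P on B yields {(11, 18, m, 11), (11, 18, m, 13), (11, 18, m, 15), (11, 18, m, 27), (11, 18, m, 35), (11, 8, b, 11), (11, 8, b, 13), (11, 8, b, 15), (11, 8, b, 27), (11, 8, b, 35), (38, 32, x, 15), (38, 32, x, 36), (38, 32, x, 5), (38, 8, t, 15), (38, 8, t, 36), (38, 8, t, 5)}.
Selection F ≠ 18: {(11, 8, b, 11), (11, 8, b, 13), (11, 8, b, 15), (11, 8, b, 27), (11, 8, b, 35), (38, 32, x, 15), (38, 32, x, 36), (38, 32, x, 5), (38, 8, t, 15), (38, 8, t, 36), (38, 8, t, 5)}
π[F, E, D]: project onto (F, E, D) → {(32, 15, x), (32, 36, x), (32, 5, x), (8, 11, b), (8, 13, b), (8, 15, b), (8, 15, t), (8, 27, b), (8, 35, b), (8, 36, t), (8, 5, t)}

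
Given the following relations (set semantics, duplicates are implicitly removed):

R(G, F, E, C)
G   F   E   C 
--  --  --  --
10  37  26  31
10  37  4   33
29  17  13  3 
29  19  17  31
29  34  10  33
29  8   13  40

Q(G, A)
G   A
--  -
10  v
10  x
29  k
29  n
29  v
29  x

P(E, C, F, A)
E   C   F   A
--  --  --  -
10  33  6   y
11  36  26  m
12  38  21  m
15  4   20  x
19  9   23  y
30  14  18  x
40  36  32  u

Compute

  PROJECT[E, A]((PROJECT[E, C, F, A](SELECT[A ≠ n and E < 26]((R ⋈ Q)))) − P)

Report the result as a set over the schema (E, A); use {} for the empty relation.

{(10, k), (10, v), (10, x), (13, k), (13, v), (13, x), (17, k), (17, v), (17, x), (4, v), (4, x)}

Natural join on G: {(10, 37, 26, 31, v), (10, 37, 26, 31, x), (10, 37, 4, 33, v), (10, 37, 4, 33, x), (29, 17, 13, 3, k), (29, 17, 13, 3, n), (29, 17, 13, 3, v), (29, 17, 13, 3, x), (29, 19, 17, 31, k), (29, 19, 17, 31, n), (29, 19, 17, 31, v), (29, 19, 17, 31, x), (29, 34, 10, 33, k), (29, 34, 10, 33, n), (29, 34, 10, 33, v), (29, 34, 10, 33, x), (29, 8, 13, 40, k), (29, 8, 13, 40, n), (29, 8, 13, 40, v), (29, 8, 13, 40, x)}
Filtering on A ≠ n and E < 26 leaves {(10, 37, 4, 33, v), (10, 37, 4, 33, x), (29, 17, 13, 3, k), (29, 17, 13, 3, v), (29, 17, 13, 3, x), (29, 19, 17, 31, k), (29, 19, 17, 31, v), (29, 19, 17, 31, x), (29, 34, 10, 33, k), (29, 34, 10, 33, v), (29, 34, 10, 33, x), (29, 8, 13, 40, k), (29, 8, 13, 40, v), (29, 8, 13, 40, x)}.
Keep only column(s) E, C, F, A: {(10, 33, 34, k), (10, 33, 34, v), (10, 33, 34, x), (13, 3, 17, k), (13, 3, 17, v), (13, 3, 17, x), (13, 40, 8, k), (13, 40, 8, v), (13, 40, 8, x), (17, 31, 19, k), (17, 31, 19, v), (17, 31, 19, x), (4, 33, 37, v), (4, 33, 37, x)}
Set difference of the two operands is {(10, 33, 34, k), (10, 33, 34, v), (10, 33, 34, x), (13, 3, 17, k), (13, 3, 17, v), (13, 3, 17, x), (13, 40, 8, k), (13, 40, 8, v), (13, 40, 8, x), (17, 31, 19, k), (17, 31, 19, v), (17, 31, 19, x), (4, 33, 37, v), (4, 33, 37, x)}.
Keep only column(s) E, A (3 duplicate(s) eliminated): {(10, k), (10, v), (10, x), (13, k), (13, v), (13, x), (17, k), (17, v), (17, x), (4, v), (4, x)}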